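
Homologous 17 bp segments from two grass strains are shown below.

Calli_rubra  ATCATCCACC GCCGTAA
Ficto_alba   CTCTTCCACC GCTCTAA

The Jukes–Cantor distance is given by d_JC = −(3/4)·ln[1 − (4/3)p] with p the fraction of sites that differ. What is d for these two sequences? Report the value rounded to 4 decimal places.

Differing sites — 1:A/C; 4:A/T; 13:C/T; 14:G/C.
p = 4/17 = 0.235294.
d = −0.75 · ln(1 − (4/3)·0.235294) = −0.75 · ln(0.686275) = −0.75 · (-0.376477) = 0.2824.

0.2824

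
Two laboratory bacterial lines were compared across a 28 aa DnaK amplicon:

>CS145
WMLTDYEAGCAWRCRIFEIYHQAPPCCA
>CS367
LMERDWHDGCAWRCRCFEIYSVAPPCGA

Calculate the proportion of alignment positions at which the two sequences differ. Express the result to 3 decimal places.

Differing sites — 1:W/L; 3:L/E; 4:T/R; 6:Y/W; 7:E/H; 8:A/D; 16:I/C; 21:H/S; 22:Q/V; 27:C/G.
There are 10 differences over 28 sites, so p = 10/28 = 0.357.

0.357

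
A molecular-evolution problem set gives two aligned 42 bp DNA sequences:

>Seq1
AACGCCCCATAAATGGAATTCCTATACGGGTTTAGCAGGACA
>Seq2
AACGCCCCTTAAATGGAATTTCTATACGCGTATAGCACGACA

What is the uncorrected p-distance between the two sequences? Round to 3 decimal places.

0.119

Mismatches occur at site 9 (A↔T), site 21 (C↔T), site 29 (G↔C), site 32 (T↔A), site 38 (G↔C).
There are 5 differences over 42 sites, so p = 5/42 = 0.119.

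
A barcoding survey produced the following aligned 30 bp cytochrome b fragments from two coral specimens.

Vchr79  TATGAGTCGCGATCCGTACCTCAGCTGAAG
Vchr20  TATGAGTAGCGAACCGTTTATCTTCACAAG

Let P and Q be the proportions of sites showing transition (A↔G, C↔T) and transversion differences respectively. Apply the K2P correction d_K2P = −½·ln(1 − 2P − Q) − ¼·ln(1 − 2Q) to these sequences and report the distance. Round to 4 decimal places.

The sequences differ at positions 8 (C/A, transversion), 13 (T/A, transversion), 18 (A/T, transversion), 19 (C/T, transition), 20 (C/A, transversion), 23 (A/T, transversion), 24 (G/T, transversion), 26 (T/A, transversion), 27 (G/C, transversion).
Of the 9 differences, 1 transition and 8 transversions over 30 sites: P = 1/30 = 0.033333, Q = 8/30 = 0.266667.
d = −0.5·ln(0.666667) − 0.25·ln(0.466666) = −0.5·(-0.405465) − 0.25·(-0.762141) = 0.3933.

0.3933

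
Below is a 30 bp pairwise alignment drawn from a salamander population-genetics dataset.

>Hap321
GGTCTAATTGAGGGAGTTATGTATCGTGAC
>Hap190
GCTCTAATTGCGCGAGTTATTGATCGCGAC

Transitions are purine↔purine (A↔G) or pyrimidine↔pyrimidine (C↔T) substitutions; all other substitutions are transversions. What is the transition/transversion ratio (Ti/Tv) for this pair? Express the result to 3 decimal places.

Differing sites — 2:G/C (Tv); 11:A/C (Tv); 13:G/C (Tv); 21:G/T (Tv); 22:T/G (Tv); 27:T/C (Ti).
Of the 6 differences, 1 transition and 5 transversions, so Ti/Tv = 1/5 = 0.200.

0.200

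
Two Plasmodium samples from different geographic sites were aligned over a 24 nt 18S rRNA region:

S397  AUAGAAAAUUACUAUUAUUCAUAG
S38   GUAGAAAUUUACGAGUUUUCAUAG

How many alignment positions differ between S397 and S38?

5

Differing sites — 1:A/G; 8:A/U; 13:U/G; 15:U/G; 17:A/U.
That gives 5 mismatches out of 24 aligned sites, so the Hamming distance is 5.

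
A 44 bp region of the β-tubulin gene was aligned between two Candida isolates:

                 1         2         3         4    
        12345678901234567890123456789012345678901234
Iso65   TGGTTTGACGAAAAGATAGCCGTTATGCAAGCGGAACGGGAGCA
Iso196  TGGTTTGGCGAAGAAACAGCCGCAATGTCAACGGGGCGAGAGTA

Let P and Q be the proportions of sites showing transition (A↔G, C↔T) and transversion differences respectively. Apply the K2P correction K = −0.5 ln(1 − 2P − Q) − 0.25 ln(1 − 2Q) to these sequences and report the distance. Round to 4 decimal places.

0.4181

The sequences differ at positions 8 (A/G, transition), 13 (A/G, transition), 15 (G/A, transition), 17 (T/C, transition), 23 (T/C, transition), 24 (T/A, transversion), 28 (C/T, transition), 29 (A/C, transversion), 31 (G/A, transition), 35 (A/G, transition), 36 (A/G, transition), 39 (G/A, transition), 43 (C/T, transition).
Of the 13 differences, 11 transitions and 2 transversions over 44 sites: P = 11/44 = 0.250000, Q = 2/44 = 0.045455.
d = −0.5·ln(0.454545) − 0.25·ln(0.909090) = −0.5·(-0.788458) − 0.25·(-0.095311) = 0.4181.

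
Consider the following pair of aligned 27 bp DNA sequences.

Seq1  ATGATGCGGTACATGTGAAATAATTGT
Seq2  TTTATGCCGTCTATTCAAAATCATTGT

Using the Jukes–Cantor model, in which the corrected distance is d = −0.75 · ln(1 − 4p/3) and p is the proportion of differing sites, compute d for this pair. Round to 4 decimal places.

0.4408

The sequences differ at positions 1 (A/T), 3 (G/T), 8 (G/C), 11 (A/C), 12 (C/T), 15 (G/T), 16 (T/C), 17 (G/A), 22 (A/C).
p = 9/27 = 0.333333.
d = −0.75 · ln(1 − (4/3)·0.333333) = −0.75 · ln(0.555556) = −0.75 · (-0.587786) = 0.4408.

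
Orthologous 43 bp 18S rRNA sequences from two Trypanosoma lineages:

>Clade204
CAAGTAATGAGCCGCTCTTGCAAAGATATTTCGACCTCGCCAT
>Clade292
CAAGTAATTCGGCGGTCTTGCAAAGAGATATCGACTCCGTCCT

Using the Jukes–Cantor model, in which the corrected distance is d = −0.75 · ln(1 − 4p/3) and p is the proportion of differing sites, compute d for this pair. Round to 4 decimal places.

0.2784

Differing sites — 9:G/T; 10:A/C; 12:C/G; 15:C/G; 27:T/G; 30:T/A; 36:C/T; 37:T/C; 40:C/T; 42:A/C.
p = 10/43 = 0.232558.
d = −0.75 · ln(1 − (4/3)·0.232558) = −0.75 · ln(0.689923) = −0.75 · (-0.371175) = 0.2784.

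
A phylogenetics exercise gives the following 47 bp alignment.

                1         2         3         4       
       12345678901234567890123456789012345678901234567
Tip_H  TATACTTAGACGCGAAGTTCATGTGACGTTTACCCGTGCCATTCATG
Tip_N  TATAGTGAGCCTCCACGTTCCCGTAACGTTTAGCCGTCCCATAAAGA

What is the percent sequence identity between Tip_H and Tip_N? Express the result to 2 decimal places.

Mismatches occur at site 5 (C↔G), site 7 (T↔G), site 10 (A↔C), site 12 (G↔T), site 14 (G↔C), site 16 (A↔C), site 21 (A↔C), site 22 (T↔C), site 25 (G↔A), site 33 (C↔G), site 38 (G↔C), site 43 (T↔A), site 44 (C↔A), site 46 (T↔G), site 47 (G↔A).
32 of the 47 sites match, so the percent identity is 32/47 × 100 = 68.09%.

68.09%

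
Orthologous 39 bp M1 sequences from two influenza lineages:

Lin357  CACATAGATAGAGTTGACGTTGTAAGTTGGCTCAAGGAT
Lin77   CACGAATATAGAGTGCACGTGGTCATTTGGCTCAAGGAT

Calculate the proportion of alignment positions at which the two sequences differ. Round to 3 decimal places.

0.205

The sequences differ at positions 4 (A/G), 5 (T/A), 7 (G/T), 15 (T/G), 16 (G/C), 21 (T/G), 24 (A/C), 26 (G/T).
There are 8 differences over 39 sites, so p = 8/39 = 0.205.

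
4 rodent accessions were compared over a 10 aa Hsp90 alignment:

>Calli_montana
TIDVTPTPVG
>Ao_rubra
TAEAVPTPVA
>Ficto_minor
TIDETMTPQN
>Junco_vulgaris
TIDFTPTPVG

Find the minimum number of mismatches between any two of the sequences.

1

Pairwise Hamming distances:
  Calli_montana vs Ao_rubra: 5
  Calli_montana vs Ficto_minor: 4
  Calli_montana vs Junco_vulgaris: 1
  Ao_rubra vs Ficto_minor: 7
  Ao_rubra vs Junco_vulgaris: 5
  Ficto_minor vs Junco_vulgaris: 4
The smallest is 1, between Calli_montana and Junco_vulgaris.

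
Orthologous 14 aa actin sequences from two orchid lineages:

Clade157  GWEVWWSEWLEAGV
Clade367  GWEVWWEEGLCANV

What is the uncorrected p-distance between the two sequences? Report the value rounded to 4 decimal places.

Mismatches occur at site 7 (S/E), site 9 (W/G), site 11 (E/C), site 13 (G/N).
There are 4 differences over 14 sites, so p = 4/14 = 0.2857.

0.2857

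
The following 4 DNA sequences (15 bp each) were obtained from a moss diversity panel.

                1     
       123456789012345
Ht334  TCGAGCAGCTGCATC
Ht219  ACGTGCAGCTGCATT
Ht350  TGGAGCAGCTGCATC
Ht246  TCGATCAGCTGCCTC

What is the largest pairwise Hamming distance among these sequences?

5

Pairwise Hamming distances:
  Ht334 vs Ht219: 3
  Ht334 vs Ht350: 1
  Ht334 vs Ht246: 2
  Ht219 vs Ht350: 4
  Ht219 vs Ht246: 5
  Ht350 vs Ht246: 3
The largest is 5, between Ht219 and Ht246.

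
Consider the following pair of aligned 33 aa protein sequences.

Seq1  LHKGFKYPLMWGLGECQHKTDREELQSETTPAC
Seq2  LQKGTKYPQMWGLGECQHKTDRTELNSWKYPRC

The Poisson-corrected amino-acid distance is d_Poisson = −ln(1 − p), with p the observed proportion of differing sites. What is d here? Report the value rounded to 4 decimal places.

0.3185

Mismatches occur at site 2 (H→Q), site 5 (F→T), site 9 (L→Q), site 23 (E→T), site 26 (Q→N), site 28 (E→W), site 29 (T→K), site 30 (T→Y), site 32 (A→R).
p = 9/33 = 0.272727.
d = −ln(1 − 0.272727) = −ln(0.727273) = 0.3185.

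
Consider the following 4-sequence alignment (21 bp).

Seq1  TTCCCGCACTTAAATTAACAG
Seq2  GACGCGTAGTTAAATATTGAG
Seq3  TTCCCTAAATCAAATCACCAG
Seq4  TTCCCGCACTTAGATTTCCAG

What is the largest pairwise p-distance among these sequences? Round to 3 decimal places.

Pairwise Hamming distances:
  Seq1 vs Seq2: 9
  Seq1 vs Seq3: 6
  Seq1 vs Seq4: 3
  Seq2 vs Seq3: 11
  Seq2 vs Seq4: 9
  Seq3 vs Seq4: 7
The largest is 11 mismatches, between Seq2 and Seq3; p = 11/21 = 0.524.

0.524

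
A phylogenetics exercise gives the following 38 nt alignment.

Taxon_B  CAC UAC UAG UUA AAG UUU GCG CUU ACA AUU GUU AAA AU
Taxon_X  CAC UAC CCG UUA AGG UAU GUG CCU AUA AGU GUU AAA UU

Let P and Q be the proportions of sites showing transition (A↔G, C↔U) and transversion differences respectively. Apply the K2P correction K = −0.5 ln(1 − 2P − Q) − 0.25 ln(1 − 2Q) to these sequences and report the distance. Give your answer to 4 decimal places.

0.2889

Differing sites — 7:U/C (Ti); 8:A/C (Tv); 14:A/G (Ti); 17:U/A (Tv); 20:C/U (Ti); 23:U/C (Ti); 26:C/U (Ti); 29:U/G (Tv); 37:A/U (Tv).
Of the 9 differences, 5 transitions and 4 transversions over 38 sites: P = 5/38 = 0.131579, Q = 4/38 = 0.105263.
d = −0.5·ln(0.631579) − 0.25·ln(0.789474) = −0.5·(-0.459532) − 0.25·(-0.236388) = 0.2889.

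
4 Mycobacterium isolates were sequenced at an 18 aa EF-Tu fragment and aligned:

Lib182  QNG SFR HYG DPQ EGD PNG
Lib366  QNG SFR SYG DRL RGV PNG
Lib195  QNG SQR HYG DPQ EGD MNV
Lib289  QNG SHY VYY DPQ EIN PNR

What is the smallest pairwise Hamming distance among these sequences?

3

Pairwise Hamming distances:
  Lib182 vs Lib366: 5
  Lib182 vs Lib195: 3
  Lib182 vs Lib289: 7
  Lib366 vs Lib195: 8
  Lib366 vs Lib289: 10
  Lib195 vs Lib289: 8
The smallest is 3, between Lib182 and Lib195.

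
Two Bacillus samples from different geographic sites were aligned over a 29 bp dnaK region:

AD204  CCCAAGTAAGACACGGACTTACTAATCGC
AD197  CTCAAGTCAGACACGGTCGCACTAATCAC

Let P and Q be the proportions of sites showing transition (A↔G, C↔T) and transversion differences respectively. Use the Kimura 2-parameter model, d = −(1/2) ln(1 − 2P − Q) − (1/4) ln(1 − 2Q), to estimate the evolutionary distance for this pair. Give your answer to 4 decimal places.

0.2437

The sequences differ at positions 2 (C/T, transition), 8 (A/C, transversion), 17 (A/T, transversion), 19 (T/G, transversion), 20 (T/C, transition), 28 (G/A, transition).
Of the 6 differences, 3 transitions and 3 transversions over 29 sites: P = 3/29 = 0.103448, Q = 3/29 = 0.103448.
d = −0.5·ln(0.689656) − 0.25·ln(0.793104) = −0.5·(-0.371562) − 0.25·(-0.231801) = 0.2437.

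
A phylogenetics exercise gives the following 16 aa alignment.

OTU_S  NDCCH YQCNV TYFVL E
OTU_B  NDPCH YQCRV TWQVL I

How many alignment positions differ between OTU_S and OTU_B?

5

Differing sites — 3:C/P; 9:N/R; 12:Y/W; 13:F/Q; 16:E/I.
That gives 5 mismatches out of 16 aligned sites, so the Hamming distance is 5.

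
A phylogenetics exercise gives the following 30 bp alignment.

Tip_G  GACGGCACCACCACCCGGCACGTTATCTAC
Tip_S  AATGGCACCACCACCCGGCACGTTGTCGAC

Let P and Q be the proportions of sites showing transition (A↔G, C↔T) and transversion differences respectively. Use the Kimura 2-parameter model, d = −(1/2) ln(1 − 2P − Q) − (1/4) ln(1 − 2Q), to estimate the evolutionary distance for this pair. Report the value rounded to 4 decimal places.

0.1501

Differing sites — 1:G/A (Ti); 3:C/T (Ti); 25:A/G (Ti); 28:T/G (Tv).
Of the 4 differences, 3 transitions and 1 transversion over 30 sites: P = 3/30 = 0.100000, Q = 1/30 = 0.033333.
d = −0.5·ln(0.766667) − 0.25·ln(0.933334) = −0.5·(-0.265703) − 0.25·(-0.068992) = 0.1501.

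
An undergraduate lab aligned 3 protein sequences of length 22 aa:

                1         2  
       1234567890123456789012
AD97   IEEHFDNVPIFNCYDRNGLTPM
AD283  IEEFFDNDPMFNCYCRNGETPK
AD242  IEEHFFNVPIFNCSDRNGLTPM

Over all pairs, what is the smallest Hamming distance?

2

Pairwise Hamming distances:
  AD97 vs AD283: 6
  AD97 vs AD242: 2
  AD283 vs AD242: 8
The smallest is 2, between AD97 and AD242.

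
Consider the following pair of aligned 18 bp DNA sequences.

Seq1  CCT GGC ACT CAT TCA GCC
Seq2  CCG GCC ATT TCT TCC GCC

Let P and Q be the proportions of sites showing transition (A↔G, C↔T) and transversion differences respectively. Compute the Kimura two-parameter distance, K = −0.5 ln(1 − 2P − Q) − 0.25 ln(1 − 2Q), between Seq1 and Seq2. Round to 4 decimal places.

Differing sites — 3:T/G (Tv); 5:G/C (Tv); 8:C/T (Ti); 10:C/T (Ti); 11:A/C (Tv); 15:A/C (Tv).
Of the 6 differences, 2 transitions and 4 transversions over 18 sites: P = 2/18 = 0.111111, Q = 4/18 = 0.222222.
d = −0.5·ln(0.555556) − 0.25·ln(0.555556) = −0.5·(-0.587786) − 0.25·(-0.587786) = 0.4408.

0.4408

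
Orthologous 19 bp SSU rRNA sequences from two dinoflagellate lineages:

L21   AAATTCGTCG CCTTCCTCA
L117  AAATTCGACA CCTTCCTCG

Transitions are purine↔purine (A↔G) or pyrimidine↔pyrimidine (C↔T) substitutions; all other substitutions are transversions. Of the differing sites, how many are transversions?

The sequences differ at positions 8 (T/A, transversion), 10 (G/A, transition), 19 (A/G, transition).
Of the 3 differences, 2 transitions and 1 transversion, so the answer is 1.

1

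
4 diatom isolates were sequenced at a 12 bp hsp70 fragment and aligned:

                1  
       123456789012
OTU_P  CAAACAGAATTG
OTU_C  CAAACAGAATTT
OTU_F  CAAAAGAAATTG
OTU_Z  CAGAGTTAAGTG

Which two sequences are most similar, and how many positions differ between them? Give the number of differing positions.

Pairwise Hamming distances:
  OTU_P vs OTU_C: 1
  OTU_P vs OTU_F: 3
  OTU_P vs OTU_Z: 5
  OTU_C vs OTU_F: 4
  OTU_C vs OTU_Z: 6
  OTU_F vs OTU_Z: 5
The smallest is 1, between OTU_P and OTU_C.

1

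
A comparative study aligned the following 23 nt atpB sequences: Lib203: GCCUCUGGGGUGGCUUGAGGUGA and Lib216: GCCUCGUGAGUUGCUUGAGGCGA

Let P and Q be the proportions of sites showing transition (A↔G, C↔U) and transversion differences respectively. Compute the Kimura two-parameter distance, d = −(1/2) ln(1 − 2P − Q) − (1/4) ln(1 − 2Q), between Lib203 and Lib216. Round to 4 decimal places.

0.2570

Mismatches occur at site 6 (U/G, transversion), site 7 (G/U, transversion), site 9 (G/A, transition), site 12 (G/U, transversion), site 21 (U/C, transition).
Of the 5 differences, 2 transitions and 3 transversions over 23 sites: P = 2/23 = 0.086957, Q = 3/23 = 0.130435.
d = −0.5·ln(0.695651) − 0.25·ln(0.739130) = −0.5·(-0.362907) − 0.25·(-0.302281) = 0.2570.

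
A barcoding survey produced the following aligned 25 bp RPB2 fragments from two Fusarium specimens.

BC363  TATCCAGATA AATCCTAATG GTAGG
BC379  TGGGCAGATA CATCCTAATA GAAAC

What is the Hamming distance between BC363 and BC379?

Mismatches occur at site 2 (A/G), site 3 (T/G), site 4 (C/G), site 11 (A/C), site 20 (G/A), site 22 (T/A), site 24 (G/A), site 25 (G/C).
That gives 8 mismatches out of 25 aligned sites, so the Hamming distance is 8.

8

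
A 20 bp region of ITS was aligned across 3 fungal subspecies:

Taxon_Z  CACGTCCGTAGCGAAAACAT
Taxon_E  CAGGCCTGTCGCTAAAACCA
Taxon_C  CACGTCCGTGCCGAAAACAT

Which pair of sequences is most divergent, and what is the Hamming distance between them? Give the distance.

Pairwise Hamming distances:
  Taxon_Z vs Taxon_E: 7
  Taxon_Z vs Taxon_C: 2
  Taxon_E vs Taxon_C: 8
The largest is 8, between Taxon_E and Taxon_C.

8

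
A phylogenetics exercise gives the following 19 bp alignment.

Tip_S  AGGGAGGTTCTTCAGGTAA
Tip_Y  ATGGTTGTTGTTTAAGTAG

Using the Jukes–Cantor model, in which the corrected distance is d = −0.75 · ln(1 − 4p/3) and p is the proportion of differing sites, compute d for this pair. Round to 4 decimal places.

The sequences differ at positions 2 (G/T), 5 (A/T), 6 (G/T), 10 (C/G), 13 (C/T), 15 (G/A), 19 (A/G).
p = 7/19 = 0.368421.
d = −0.75 · ln(1 − (4/3)·0.368421) = −0.75 · ln(0.508772) = −0.75 · (-0.675755) = 0.5068.

0.5068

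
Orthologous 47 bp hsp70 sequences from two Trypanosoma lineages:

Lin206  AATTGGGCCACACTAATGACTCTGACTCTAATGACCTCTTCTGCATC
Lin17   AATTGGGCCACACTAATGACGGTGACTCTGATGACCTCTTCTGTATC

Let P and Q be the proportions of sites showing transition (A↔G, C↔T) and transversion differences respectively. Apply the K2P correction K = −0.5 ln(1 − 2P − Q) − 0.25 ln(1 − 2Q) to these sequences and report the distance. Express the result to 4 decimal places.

0.0905

The sequences differ at positions 21 (T/G, transversion), 22 (C/G, transversion), 30 (A/G, transition), 44 (C/T, transition).
Of the 4 differences, 2 transitions and 2 transversions over 47 sites: P = 2/47 = 0.042553, Q = 2/47 = 0.042553.
d = −0.5·ln(0.872341) − 0.25·ln(0.914894) = −0.5·(-0.136575) − 0.25·(-0.088947) = 0.0905.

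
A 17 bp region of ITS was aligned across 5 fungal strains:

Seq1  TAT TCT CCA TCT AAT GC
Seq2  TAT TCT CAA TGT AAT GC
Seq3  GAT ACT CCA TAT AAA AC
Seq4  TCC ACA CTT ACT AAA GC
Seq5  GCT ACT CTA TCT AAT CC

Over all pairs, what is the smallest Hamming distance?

Pairwise Hamming distances:
  Seq1 vs Seq2: 2
  Seq1 vs Seq3: 5
  Seq1 vs Seq4: 8
  Seq1 vs Seq5: 5
  Seq2 vs Seq3: 6
  Seq2 vs Seq4: 9
  Seq2 vs Seq5: 6
  Seq3 vs Seq4: 9
  Seq3 vs Seq5: 5
  Seq4 vs Seq5: 7
The smallest is 2, between Seq1 and Seq2.

2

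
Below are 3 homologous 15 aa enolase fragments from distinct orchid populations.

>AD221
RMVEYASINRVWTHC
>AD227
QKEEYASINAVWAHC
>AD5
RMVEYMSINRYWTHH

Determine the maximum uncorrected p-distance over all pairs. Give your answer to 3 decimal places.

Pairwise Hamming distances:
  AD221 vs AD227: 5
  AD221 vs AD5: 3
  AD227 vs AD5: 8
The largest is 8 mismatches, between AD227 and AD5; p = 8/15 = 0.533.

0.533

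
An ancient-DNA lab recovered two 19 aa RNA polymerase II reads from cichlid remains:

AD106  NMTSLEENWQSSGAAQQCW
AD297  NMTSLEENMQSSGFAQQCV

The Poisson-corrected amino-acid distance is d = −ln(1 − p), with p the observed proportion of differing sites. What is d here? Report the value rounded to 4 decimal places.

Differing sites — 9:W/M; 14:A/F; 19:W/V.
p = 3/19 = 0.157895.
d = −ln(1 − 0.157895) = −ln(0.842105) = 0.1719.

0.1719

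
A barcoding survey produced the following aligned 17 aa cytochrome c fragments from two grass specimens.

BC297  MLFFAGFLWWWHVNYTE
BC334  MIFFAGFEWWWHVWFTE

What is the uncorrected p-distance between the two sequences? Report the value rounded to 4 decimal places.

0.2353

The sequences differ at positions 2 (L/I), 8 (L/E), 14 (N/W), 15 (Y/F).
There are 4 differences over 17 sites, so p = 4/17 = 0.2353.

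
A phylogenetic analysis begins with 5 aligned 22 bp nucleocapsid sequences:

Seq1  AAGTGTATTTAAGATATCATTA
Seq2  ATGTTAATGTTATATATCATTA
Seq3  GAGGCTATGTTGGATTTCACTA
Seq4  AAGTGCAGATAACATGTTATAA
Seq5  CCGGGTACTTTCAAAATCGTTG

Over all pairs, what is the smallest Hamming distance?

Pairwise Hamming distances:
  Seq1 vs Seq2: 6
  Seq1 vs Seq3: 8
  Seq1 vs Seq4: 7
  Seq1 vs Seq5: 10
  Seq2 vs Seq3: 9
  Seq2 vs Seq4: 10
  Seq2 vs Seq5: 12
  Seq3 vs Seq4: 13
  Seq3 vs Seq5: 12
  Seq4 vs Seq5: 15
The smallest is 6, between Seq1 and Seq2.

6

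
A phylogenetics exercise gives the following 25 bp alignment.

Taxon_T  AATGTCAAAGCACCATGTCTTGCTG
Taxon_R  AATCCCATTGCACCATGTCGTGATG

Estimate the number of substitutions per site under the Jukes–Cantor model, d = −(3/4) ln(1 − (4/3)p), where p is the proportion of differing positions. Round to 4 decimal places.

0.2892

Differing sites — 4:G/C; 5:T/C; 8:A/T; 9:A/T; 20:T/G; 23:C/A.
p = 6/25 = 0.240000.
d = −0.75 · ln(1 − (4/3)·0.240000) = −0.75 · ln(0.680000) = −0.75 · (-0.385662) = 0.2892.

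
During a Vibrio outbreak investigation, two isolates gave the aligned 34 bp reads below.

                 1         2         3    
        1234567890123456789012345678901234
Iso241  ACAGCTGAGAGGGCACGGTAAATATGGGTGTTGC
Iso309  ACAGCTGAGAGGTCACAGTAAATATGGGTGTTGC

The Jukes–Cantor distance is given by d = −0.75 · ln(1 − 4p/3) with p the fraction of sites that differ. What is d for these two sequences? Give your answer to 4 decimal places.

0.0613

The sequences differ at positions 13 (G/T), 17 (G/A).
p = 2/34 = 0.058824.
d = −0.75 · ln(1 − (4/3)·0.058824) = −0.75 · ln(0.921568) = −0.75 · (-0.081679) = 0.0613.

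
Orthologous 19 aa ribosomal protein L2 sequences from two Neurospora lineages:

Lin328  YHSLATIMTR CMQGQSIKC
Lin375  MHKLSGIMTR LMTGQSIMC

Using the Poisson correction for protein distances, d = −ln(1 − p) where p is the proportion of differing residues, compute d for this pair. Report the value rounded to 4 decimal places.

0.4595

The sequences differ at positions 1 (Y/M), 3 (S/K), 5 (A/S), 6 (T/G), 11 (C/L), 13 (Q/T), 18 (K/M).
p = 7/19 = 0.368421.
d = −ln(1 − 0.368421) = −ln(0.631579) = 0.4595.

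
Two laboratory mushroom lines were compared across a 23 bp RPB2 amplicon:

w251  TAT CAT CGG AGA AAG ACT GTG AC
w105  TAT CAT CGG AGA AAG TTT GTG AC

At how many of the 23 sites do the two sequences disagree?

2

The sequences differ at positions 16 (A/T), 17 (C/T).
That gives 2 mismatches out of 23 aligned sites, so the Hamming distance is 2.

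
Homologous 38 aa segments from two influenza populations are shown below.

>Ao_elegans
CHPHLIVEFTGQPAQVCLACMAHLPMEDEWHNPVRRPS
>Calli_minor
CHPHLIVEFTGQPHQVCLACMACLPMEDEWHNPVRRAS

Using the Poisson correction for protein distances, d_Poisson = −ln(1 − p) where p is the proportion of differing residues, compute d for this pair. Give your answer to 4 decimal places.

0.0822

Mismatches occur at site 14 (A↔H), site 23 (H↔C), site 37 (P↔A).
p = 3/38 = 0.078947.
d = −ln(1 − 0.078947) = −ln(0.921053) = 0.0822.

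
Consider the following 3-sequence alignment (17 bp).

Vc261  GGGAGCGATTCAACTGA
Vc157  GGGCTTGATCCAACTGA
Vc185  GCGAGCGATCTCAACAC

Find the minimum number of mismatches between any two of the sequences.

4

Pairwise Hamming distances:
  Vc261 vs Vc157: 4
  Vc261 vs Vc185: 8
  Vc157 vs Vc185: 10
The smallest is 4, between Vc261 and Vc157.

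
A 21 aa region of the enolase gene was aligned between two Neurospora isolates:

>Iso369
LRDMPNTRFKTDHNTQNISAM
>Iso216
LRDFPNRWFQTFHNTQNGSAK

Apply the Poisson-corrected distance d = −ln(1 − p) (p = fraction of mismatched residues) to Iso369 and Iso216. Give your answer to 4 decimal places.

The sequences differ at positions 4 (M/F), 7 (T/R), 8 (R/W), 10 (K/Q), 12 (D/F), 18 (I/G), 21 (M/K).
p = 7/21 = 0.333333.
d = −ln(1 − 0.333333) = −ln(0.666667) = 0.4055.

0.4055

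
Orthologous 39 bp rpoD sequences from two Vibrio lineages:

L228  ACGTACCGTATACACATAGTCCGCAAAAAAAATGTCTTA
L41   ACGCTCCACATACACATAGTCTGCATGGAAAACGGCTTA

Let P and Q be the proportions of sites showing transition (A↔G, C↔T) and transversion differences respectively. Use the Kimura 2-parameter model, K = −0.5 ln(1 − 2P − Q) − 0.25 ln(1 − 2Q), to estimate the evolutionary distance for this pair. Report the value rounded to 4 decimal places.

0.3280

Mismatches occur at site 4 (T/C, transition), site 5 (A/T, transversion), site 8 (G/A, transition), site 9 (T/C, transition), site 22 (C/T, transition), site 26 (A/T, transversion), site 27 (A/G, transition), site 28 (A/G, transition), site 33 (T/C, transition), site 35 (T/G, transversion).
Of the 10 differences, 7 transitions and 3 transversions over 39 sites: P = 7/39 = 0.179487, Q = 3/39 = 0.076923.
d = −0.5·ln(0.564103) − 0.25·ln(0.846154) = −0.5·(-0.572518) − 0.25·(-0.167054) = 0.3280.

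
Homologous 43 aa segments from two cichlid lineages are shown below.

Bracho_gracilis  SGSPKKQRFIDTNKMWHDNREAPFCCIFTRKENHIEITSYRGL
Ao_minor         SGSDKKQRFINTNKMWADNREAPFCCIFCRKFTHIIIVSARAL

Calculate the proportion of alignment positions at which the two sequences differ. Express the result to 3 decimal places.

Differing sites — 4:P/D; 11:D/N; 17:H/A; 29:T/C; 32:E/F; 33:N/T; 36:E/I; 38:T/V; 40:Y/A; 42:G/A.
There are 10 differences over 43 sites, so p = 10/43 = 0.233.

0.233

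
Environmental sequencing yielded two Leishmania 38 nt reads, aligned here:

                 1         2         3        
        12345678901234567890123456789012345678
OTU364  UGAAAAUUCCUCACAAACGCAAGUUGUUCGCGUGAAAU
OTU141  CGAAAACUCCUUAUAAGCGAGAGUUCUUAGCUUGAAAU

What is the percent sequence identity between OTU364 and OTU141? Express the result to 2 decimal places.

73.68%

The sequences differ at positions 1 (U/C), 7 (U/C), 12 (C/U), 14 (C/U), 17 (A/G), 20 (C/A), 21 (A/G), 26 (G/C), 29 (C/A), 32 (G/U).
28 of the 38 sites match, so the percent identity is 28/38 × 100 = 73.68%.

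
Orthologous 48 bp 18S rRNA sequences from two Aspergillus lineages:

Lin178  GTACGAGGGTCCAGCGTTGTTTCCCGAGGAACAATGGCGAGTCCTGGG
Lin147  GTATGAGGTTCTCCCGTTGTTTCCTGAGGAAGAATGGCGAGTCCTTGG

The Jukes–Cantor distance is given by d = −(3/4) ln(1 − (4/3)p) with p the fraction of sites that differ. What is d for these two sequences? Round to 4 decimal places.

Mismatches occur at site 4 (C↔T), site 9 (G↔T), site 12 (C↔T), site 13 (A↔C), site 14 (G↔C), site 25 (C↔T), site 32 (C↔G), site 46 (G↔T).
p = 8/48 = 0.166667.
d = −0.75 · ln(1 − (4/3)·0.166667) = −0.75 · ln(0.777777) = −0.75 · (-0.251315) = 0.1885.

0.1885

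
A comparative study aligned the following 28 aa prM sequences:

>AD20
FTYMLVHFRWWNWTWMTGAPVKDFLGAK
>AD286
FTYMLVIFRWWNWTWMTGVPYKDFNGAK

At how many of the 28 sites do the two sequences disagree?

Mismatches occur at site 7 (H↔I), site 19 (A↔V), site 21 (V↔Y), site 25 (L↔N).
That gives 4 mismatches out of 28 aligned sites, so the Hamming distance is 4.

4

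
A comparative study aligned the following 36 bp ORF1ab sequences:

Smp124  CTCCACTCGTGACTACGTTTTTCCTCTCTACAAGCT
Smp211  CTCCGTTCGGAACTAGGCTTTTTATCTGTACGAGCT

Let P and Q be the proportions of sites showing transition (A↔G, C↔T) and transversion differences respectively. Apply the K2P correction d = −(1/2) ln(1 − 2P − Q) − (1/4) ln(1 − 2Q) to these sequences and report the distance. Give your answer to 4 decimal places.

The sequences differ at positions 5 (A/G, transition), 6 (C/T, transition), 10 (T/G, transversion), 11 (G/A, transition), 16 (C/G, transversion), 18 (T/C, transition), 23 (C/T, transition), 24 (C/A, transversion), 28 (C/G, transversion), 32 (A/G, transition).
Of the 10 differences, 6 transitions and 4 transversions over 36 sites: P = 6/36 = 0.166667, Q = 4/36 = 0.111111.
d = −0.5·ln(0.555555) − 0.25·ln(0.777778) = −0.5·(-0.587788) − 0.25·(-0.251314) = 0.3567.

0.3567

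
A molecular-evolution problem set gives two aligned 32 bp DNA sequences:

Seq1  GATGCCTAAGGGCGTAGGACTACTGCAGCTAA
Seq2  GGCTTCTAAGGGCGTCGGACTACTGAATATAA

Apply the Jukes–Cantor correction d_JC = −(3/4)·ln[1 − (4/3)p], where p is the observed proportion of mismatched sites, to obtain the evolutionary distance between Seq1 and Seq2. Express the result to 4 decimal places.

0.3041

The sequences differ at positions 2 (A/G), 3 (T/C), 4 (G/T), 5 (C/T), 16 (A/C), 26 (C/A), 28 (G/T), 29 (C/A).
p = 8/32 = 0.250000.
d = −0.75 · ln(1 − (4/3)·0.250000) = −0.75 · ln(0.666667) = −0.75 · (-0.405465) = 0.3041.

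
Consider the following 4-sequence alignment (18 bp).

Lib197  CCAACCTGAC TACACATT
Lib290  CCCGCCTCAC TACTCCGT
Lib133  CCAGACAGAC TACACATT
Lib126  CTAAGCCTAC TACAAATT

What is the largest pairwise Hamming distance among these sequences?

10

Pairwise Hamming distances:
  Lib197 vs Lib290: 6
  Lib197 vs Lib133: 3
  Lib197 vs Lib126: 5
  Lib290 vs Lib133: 7
  Lib290 vs Lib126: 10
  Lib133 vs Lib126: 6
The largest is 10, between Lib290 and Lib126.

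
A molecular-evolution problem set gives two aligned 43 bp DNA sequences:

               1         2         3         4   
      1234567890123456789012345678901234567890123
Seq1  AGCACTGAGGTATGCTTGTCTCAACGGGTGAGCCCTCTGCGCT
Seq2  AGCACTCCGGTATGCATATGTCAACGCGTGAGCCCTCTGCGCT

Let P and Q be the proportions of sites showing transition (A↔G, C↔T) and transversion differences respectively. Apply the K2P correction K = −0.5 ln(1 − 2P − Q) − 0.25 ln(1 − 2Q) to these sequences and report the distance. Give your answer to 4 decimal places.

Mismatches occur at site 7 (G↔C, transversion), site 8 (A↔C, transversion), site 16 (T↔A, transversion), site 18 (G↔A, transition), site 20 (C↔G, transversion), site 27 (G↔C, transversion).
Of the 6 differences, 1 transition and 5 transversions over 43 sites: P = 1/43 = 0.023256, Q = 5/43 = 0.116279.
d = −0.5·ln(0.837209) − 0.25·ln(0.767442) = −0.5·(-0.177682) − 0.25·(-0.264692) = 0.1550.

0.1550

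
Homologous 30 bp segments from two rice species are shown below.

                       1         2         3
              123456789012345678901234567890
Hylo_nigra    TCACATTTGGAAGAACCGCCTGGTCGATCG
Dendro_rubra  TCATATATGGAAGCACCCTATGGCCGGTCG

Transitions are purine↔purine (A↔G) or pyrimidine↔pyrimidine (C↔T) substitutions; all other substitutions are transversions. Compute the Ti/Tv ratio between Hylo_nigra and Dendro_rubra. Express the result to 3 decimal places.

1.000

The sequences differ at positions 4 (C/T, transition), 7 (T/A, transversion), 14 (A/C, transversion), 18 (G/C, transversion), 19 (C/T, transition), 20 (C/A, transversion), 24 (T/C, transition), 27 (A/G, transition).
Of the 8 differences, 4 transitions and 4 transversions, so Ti/Tv = 4/4 = 1.000.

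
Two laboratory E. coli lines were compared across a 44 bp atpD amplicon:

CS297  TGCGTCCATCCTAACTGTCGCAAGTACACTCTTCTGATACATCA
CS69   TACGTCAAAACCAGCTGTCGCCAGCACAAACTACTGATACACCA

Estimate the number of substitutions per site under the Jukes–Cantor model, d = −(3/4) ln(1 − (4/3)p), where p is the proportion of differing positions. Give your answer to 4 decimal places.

Differing sites — 2:G/A; 7:C/A; 9:T/A; 10:C/A; 12:T/C; 14:A/G; 22:A/C; 25:T/C; 29:C/A; 30:T/A; 33:T/A; 42:T/C.
p = 12/44 = 0.272727.
d = −0.75 · ln(1 − (4/3)·0.272727) = −0.75 · ln(0.636364) = −0.75 · (-0.451985) = 0.3390.

0.3390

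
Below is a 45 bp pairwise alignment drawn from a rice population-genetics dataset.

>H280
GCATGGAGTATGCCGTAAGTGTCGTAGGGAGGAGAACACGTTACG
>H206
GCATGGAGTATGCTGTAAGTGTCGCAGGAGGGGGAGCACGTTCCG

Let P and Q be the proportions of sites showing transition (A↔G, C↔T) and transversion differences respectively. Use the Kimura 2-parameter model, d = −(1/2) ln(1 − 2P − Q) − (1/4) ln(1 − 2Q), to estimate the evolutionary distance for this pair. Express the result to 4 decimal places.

0.1818

Differing sites — 14:C/T (Ti); 25:T/C (Ti); 29:G/A (Ti); 30:A/G (Ti); 33:A/G (Ti); 36:A/G (Ti); 43:A/C (Tv).
Of the 7 differences, 6 transitions and 1 transversion over 45 sites: P = 6/45 = 0.133333, Q = 1/45 = 0.022222.
d = −0.5·ln(0.711112) − 0.25·ln(0.955556) = −0.5·(-0.340925) − 0.25·(-0.045462) = 0.1818.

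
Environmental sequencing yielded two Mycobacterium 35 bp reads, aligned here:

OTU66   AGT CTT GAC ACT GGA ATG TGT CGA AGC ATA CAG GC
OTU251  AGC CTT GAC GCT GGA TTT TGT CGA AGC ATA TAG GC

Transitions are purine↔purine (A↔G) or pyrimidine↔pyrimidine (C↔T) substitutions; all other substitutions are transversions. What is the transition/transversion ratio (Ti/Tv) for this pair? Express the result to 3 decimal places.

1.500

Differing sites — 3:T/C (Ti); 10:A/G (Ti); 16:A/T (Tv); 18:G/T (Tv); 31:C/T (Ti).
Of the 5 differences, 3 transitions and 2 transversions, so Ti/Tv = 3/2 = 1.500.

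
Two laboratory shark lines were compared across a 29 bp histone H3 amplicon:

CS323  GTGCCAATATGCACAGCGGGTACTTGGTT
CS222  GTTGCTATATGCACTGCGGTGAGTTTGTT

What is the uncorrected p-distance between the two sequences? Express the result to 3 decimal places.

Mismatches occur at site 3 (G/T), site 4 (C/G), site 6 (A/T), site 15 (A/T), site 20 (G/T), site 21 (T/G), site 23 (C/G), site 26 (G/T).
There are 8 differences over 29 sites, so p = 8/29 = 0.276.

0.276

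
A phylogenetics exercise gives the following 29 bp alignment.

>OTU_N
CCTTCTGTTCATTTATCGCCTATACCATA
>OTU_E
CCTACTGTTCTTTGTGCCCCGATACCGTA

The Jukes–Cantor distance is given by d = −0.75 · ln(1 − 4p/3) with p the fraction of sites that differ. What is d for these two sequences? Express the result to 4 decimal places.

0.3439

The sequences differ at positions 4 (T/A), 11 (A/T), 14 (T/G), 15 (A/T), 16 (T/G), 18 (G/C), 21 (T/G), 27 (A/G).
p = 8/29 = 0.275862.
d = −0.75 · ln(1 − (4/3)·0.275862) = −0.75 · ln(0.632184) = −0.75 · (-0.458575) = 0.3439.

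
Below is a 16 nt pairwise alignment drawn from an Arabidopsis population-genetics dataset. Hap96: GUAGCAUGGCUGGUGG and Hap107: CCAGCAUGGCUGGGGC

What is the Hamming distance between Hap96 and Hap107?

4

The sequences differ at positions 1 (G/C), 2 (U/C), 14 (U/G), 16 (G/C).
That gives 4 mismatches out of 16 aligned sites, so the Hamming distance is 4.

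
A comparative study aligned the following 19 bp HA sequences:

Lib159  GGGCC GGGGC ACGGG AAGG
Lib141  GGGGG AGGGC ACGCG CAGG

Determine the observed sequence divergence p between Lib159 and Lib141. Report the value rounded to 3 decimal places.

0.263

Mismatches occur at site 4 (C→G), site 5 (C→G), site 6 (G→A), site 14 (G→C), site 16 (A→C).
There are 5 differences over 19 sites, so p = 5/19 = 0.263.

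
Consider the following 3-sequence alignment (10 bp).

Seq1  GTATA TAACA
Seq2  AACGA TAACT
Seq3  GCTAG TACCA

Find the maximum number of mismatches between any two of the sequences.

7

Pairwise Hamming distances:
  Seq1 vs Seq2: 5
  Seq1 vs Seq3: 5
  Seq2 vs Seq3: 7
The largest is 7, between Seq2 and Seq3.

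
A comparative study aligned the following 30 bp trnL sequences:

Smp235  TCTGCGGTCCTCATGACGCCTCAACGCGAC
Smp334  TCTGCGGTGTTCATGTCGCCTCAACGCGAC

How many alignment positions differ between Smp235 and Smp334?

Differing sites — 9:C/G; 10:C/T; 16:A/T.
That gives 3 mismatches out of 30 aligned sites, so the Hamming distance is 3.

3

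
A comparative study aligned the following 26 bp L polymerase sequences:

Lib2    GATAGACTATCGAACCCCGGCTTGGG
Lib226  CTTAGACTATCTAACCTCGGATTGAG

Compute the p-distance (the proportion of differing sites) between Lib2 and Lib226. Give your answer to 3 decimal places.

0.231

Differing sites — 1:G/C; 2:A/T; 12:G/T; 17:C/T; 21:C/A; 25:G/A.
There are 6 differences over 26 sites, so p = 6/26 = 0.231.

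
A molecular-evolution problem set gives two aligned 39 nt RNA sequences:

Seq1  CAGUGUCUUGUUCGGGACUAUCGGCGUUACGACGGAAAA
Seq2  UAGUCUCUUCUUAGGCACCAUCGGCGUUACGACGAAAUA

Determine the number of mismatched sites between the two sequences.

8

Differing sites — 1:C/U; 5:G/C; 10:G/C; 13:C/A; 16:G/C; 19:U/C; 35:G/A; 38:A/U.
That gives 8 mismatches out of 39 aligned sites, so the Hamming distance is 8.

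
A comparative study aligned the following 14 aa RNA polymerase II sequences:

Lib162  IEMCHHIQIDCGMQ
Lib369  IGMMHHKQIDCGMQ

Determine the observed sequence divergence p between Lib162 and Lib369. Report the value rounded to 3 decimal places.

Differing sites — 2:E/G; 4:C/M; 7:I/K.
There are 3 differences over 14 sites, so p = 3/14 = 0.214.

0.214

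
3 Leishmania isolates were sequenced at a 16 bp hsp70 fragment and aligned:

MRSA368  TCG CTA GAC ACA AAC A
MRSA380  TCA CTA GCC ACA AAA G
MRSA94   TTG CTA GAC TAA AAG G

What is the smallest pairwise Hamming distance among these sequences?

Pairwise Hamming distances:
  MRSA368 vs MRSA380: 4
  MRSA368 vs MRSA94: 5
  MRSA380 vs MRSA94: 6
The smallest is 4, between MRSA368 and MRSA380.

4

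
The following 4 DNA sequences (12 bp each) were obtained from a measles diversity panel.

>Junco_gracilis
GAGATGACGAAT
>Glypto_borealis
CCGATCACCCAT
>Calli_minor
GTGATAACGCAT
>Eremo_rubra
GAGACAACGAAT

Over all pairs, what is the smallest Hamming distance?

Pairwise Hamming distances:
  Junco_gracilis vs Glypto_borealis: 5
  Junco_gracilis vs Calli_minor: 3
  Junco_gracilis vs Eremo_rubra: 2
  Glypto_borealis vs Calli_minor: 4
  Glypto_borealis vs Eremo_rubra: 6
  Calli_minor vs Eremo_rubra: 3
The smallest is 2, between Junco_gracilis and Eremo_rubra.

2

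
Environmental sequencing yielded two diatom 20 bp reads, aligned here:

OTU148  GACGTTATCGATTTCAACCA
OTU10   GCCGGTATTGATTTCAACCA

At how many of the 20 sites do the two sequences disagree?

3

The sequences differ at positions 2 (A/C), 5 (T/G), 9 (C/T).
That gives 3 mismatches out of 20 aligned sites, so the Hamming distance is 3.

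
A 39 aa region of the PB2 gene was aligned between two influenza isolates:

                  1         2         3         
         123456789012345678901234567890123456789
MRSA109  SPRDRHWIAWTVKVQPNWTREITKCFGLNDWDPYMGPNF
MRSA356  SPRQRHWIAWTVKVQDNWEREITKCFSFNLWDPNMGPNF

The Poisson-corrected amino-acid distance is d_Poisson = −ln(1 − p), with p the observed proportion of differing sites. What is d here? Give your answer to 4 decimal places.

Differing sites — 4:D/Q; 16:P/D; 19:T/E; 27:G/S; 28:L/F; 30:D/L; 34:Y/N.
p = 7/39 = 0.179487.
d = −ln(1 − 0.179487) = −ln(0.820513) = 0.1978.

0.1978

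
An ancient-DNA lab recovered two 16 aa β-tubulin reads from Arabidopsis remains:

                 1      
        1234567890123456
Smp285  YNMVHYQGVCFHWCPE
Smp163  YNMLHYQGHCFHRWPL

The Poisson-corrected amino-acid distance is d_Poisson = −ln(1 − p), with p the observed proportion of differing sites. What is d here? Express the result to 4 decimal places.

0.3747

The sequences differ at positions 4 (V/L), 9 (V/H), 13 (W/R), 14 (C/W), 16 (E/L).
p = 5/16 = 0.312500.
d = −ln(1 − 0.312500) = −ln(0.687500) = 0.3747.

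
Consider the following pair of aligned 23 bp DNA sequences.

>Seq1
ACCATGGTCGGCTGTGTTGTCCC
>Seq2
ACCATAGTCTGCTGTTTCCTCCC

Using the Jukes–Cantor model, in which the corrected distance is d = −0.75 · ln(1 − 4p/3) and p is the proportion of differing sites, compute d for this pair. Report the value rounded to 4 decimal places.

0.2567

Differing sites — 6:G/A; 10:G/T; 16:G/T; 18:T/C; 19:G/C.
p = 5/23 = 0.217391.
d = −0.75 · ln(1 − (4/3)·0.217391) = −0.75 · ln(0.710145) = −0.75 · (-0.342286) = 0.2567.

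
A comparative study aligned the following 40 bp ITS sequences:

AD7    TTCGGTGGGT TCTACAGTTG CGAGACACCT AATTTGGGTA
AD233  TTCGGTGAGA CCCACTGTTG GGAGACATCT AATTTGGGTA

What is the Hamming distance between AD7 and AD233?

7

Mismatches occur at site 8 (G/A), site 10 (T/A), site 11 (T/C), site 13 (T/C), site 16 (A/T), site 21 (C/G), site 28 (C/T).
That gives 7 mismatches out of 40 aligned sites, so the Hamming distance is 7.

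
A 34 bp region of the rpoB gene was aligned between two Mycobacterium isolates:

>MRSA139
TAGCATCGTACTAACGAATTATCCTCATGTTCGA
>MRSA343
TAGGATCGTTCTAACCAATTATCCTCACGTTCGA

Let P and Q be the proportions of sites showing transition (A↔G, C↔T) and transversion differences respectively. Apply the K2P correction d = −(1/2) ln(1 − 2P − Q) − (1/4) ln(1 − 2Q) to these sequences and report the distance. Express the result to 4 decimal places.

0.1281

The sequences differ at positions 4 (C/G, transversion), 10 (A/T, transversion), 16 (G/C, transversion), 28 (T/C, transition).
Of the 4 differences, 1 transition and 3 transversions over 34 sites: P = 1/34 = 0.029412, Q = 3/34 = 0.088235.
d = −0.5·ln(0.852941) − 0.25·ln(0.823530) = −0.5·(-0.159065) − 0.25·(-0.194155) = 0.1281.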